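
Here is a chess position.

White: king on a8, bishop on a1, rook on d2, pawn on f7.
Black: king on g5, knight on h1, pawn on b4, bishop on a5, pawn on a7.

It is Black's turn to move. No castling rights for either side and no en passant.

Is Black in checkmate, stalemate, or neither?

neither

Black to move; black king on g5.
In check: no.
Legal moves for Black: Kh6, Kg6, Kh5, Kf5, Kh4, Kg4, Kf4, Bd8, Bc7, Bb6, Ng3, Nf2, a6, b3.
Black has 14 legal moves and is not in check → neither.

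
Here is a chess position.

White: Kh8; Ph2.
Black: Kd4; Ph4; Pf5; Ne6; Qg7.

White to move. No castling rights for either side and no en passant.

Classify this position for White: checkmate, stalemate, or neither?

White to move; white king on h8.
In check: yes, from the black queen on g7.
King squares — g7: attacked by Ne6; h7: attacked by Qg7; g8: attacked by Qg7.
Legal moves for White: none.
In check with no legal moves → checkmate.

checkmate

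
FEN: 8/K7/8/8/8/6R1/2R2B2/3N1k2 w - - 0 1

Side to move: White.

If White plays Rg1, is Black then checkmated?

yes

After Rg1: black king on f1; in check: yes, from the white rook on g1.
King squares — e1: attacked by Rg1; g1: attacked by Bf2; e2: attacked by Rc2; f2: attacked by Nd1; g2: attacked by Rg1.
Black has no legal moves → checkmate.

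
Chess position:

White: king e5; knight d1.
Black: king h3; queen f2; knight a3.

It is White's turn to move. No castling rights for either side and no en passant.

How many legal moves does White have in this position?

8

White to move; king on e5.
In check: no.
Legal moves: Ke6, Kd6, Kd5, Ke4, Ne3, Nc3, Nxf2+, Nb2.
Count: 8.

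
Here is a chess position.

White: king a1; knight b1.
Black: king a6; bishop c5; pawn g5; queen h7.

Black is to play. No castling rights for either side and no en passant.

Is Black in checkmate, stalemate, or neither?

neither

Black to move; black king on a6.
In check: no.
Legal moves for Black include: Qh8+, Qg8, Qg7+, Qf7, Qe7, Qd7, Qc7, Qb7, Qa7, Qh6, Qg6, Qh5, Qf5, Qh4, Qe4, Qh3, Qd3, Qh2, ... (list truncated; more exist).
Black has legal moves and is not in check → neither.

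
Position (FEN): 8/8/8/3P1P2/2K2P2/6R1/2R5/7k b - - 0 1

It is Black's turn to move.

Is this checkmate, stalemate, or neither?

stalemate

Black to move; black king on h1.
In check: no.
King squares — g1: attacked by Rg3; g2: attacked by Rc2; h2: attacked by Rc2.
Legal moves for Black: none.
Not in check and no legal moves → stalemate.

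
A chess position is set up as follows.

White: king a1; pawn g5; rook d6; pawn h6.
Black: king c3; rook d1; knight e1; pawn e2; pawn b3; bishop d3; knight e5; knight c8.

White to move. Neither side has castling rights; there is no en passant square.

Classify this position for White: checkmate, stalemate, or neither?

White to move; white king on a1.
In check: yes, from the black rook on d1.
King squares — b1: attacked by Rd1; a2: attacked by Pb3; b2: attacked by Kc3.
Legal moves for White: none.
In check with no legal moves → checkmate.

checkmate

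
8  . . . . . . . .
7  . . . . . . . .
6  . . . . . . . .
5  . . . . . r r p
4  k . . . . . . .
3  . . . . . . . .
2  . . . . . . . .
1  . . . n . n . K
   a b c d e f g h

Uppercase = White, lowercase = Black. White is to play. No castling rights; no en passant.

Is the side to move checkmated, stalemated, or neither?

stalemate

White to move; white king on h1.
In check: no.
King squares — g1: attacked by Rg5; g2: attacked by Rg5; h2: attacked by Nf1.
Legal moves for White: none.
Not in check and no legal moves → stalemate.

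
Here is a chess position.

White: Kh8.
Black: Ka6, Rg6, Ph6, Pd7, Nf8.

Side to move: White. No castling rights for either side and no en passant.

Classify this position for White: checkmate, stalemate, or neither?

White to move; white king on h8.
In check: no.
King squares — g7: attacked by Rg6; h7: attacked by Nf8; g8: attacked by Rg6.
Legal moves for White: none.
Not in check and no legal moves → stalemate.

stalemate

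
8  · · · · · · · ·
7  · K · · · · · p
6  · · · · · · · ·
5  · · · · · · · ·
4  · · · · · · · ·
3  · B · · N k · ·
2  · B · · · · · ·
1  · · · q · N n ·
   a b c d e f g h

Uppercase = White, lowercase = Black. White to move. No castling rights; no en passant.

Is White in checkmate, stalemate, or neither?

neither

White to move; white king on b7.
In check: no.
Legal moves for White include: Kc8, Kb8, Ka8, Kc7, Ka7, Kc6, Kb6, Ka6, Nf5, Nd5, Ng4, Nc4, Ng2, Nc2, Nxd1, Bg8, Bf7, Be6, ... (list truncated; more exist).
White has legal moves and is not in check → neither.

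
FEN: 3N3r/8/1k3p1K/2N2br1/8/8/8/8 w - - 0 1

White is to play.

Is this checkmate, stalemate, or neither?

checkmate

White to move; white king on h6.
In check: yes, from the black rook on h8.
King squares — g5: attacked by Pf6; h5: attacked by Rg5; g6: attacked by Bf5; g7: attacked by Rg5; h7: attacked by Bf5.
Legal moves for White: none.
In check with no legal moves → checkmate.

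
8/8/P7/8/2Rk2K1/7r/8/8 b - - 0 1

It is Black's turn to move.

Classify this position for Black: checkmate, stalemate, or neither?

Black to move; black king on d4.
In check: yes, from the white rook on c4.
Legal moves for Black: Ke5, Kd5, Kxc4, Ke3, Kd3.
Black is in check but has 5 legal moves → neither.

neither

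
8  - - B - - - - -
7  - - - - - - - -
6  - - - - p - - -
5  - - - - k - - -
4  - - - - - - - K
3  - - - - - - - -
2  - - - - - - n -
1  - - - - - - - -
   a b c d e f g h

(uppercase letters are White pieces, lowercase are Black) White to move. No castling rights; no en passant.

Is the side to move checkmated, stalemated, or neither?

neither

White to move; white king on h4.
In check: yes, from the black knight on g2.
Legal moves for White: Kh5, Kg5, Kg4, Kh3, Kg3.
White is in check but has 5 legal moves → neither.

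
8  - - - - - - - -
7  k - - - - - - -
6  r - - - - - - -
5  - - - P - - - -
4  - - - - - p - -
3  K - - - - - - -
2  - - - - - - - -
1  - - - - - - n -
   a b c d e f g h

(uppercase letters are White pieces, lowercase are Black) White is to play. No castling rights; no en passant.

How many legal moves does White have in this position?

White to move; king on a3.
In check: yes, from the black rook on a6.
Legal moves: Kb4, Kb3, Kb2.
Count: 3.

3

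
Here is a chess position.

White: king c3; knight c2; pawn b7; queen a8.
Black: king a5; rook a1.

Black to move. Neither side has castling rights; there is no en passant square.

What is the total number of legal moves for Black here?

2

Black to move; king on a5.
In check: yes, from the white queen on a8.
Legal moves: Kb6, Kb5.
Count: 2.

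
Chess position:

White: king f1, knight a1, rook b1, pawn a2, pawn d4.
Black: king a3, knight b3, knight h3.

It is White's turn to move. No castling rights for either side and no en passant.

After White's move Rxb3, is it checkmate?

After Rxb3: black king on a3; in check: yes, from the white rook on b3.
Black has 2 legal replies: Ka4, Kxa2.
In check but a legal move exists → not checkmate.

no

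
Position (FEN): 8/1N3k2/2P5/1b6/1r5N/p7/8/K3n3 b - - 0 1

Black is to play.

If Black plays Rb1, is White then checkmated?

After Rb1: white king on a1; in check: yes, from the black rook on b1.
White has 2 legal replies: Ka2, Kxb1.
In check but a legal move exists → not checkmate.

no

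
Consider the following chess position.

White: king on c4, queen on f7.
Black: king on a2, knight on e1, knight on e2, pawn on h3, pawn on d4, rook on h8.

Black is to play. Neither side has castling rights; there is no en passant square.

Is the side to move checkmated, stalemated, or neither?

neither

Black to move; black king on a2.
In check: no.
Legal moves for Black include: Rg8, Rf8, Re8, Rd8, Rc8+, Rb8, Ra8, Rh7, Rh6, Rh5, Rh4, Nf4, Ng3, Nc3, Ng1, Nc1, Ka3, Kb2, ... (list truncated; more exist).
Black has legal moves and is not in check → neither.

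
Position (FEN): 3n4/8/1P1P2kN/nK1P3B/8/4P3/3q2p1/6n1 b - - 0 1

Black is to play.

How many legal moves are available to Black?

Black to move; king on g6.
In check: yes, from the white bishop on h5.
Legal moves: Kh7, Kg7, Kxh6, Kf6, Kxh5, Kg5.
Count: 6.

6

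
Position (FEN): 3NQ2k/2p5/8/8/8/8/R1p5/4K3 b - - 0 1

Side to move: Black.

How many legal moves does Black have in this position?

Black to move; king on h8.
In check: yes, from the white queen on e8.
Legal moves: Kh7, Kg7.
Count: 2.

2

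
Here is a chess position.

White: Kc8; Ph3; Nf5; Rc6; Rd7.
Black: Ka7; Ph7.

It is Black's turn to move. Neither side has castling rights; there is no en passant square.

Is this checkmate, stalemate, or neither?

neither

Black to move; black king on a7.
In check: yes, from the white rook on d7.
King squares — a6: attacked by Rc6; b6: attacked by Rc6; b7: attacked by Rd7; a8: available; b8: attacked by Kc8.
Legal moves for Black: Ka8.
Black is in check but has 1 legal move → neither.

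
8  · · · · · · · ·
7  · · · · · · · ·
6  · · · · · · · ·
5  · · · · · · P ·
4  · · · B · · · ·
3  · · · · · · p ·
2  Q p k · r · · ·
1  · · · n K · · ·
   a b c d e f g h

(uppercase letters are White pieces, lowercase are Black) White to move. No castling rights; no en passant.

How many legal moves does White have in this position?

White to move; king on e1.
In check: yes, from the black rook on e2.
Legal moves: Kxe2, Kf1.
Count: 2.

2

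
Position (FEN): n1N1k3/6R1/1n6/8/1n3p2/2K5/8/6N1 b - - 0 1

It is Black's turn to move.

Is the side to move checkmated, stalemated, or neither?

neither

Black to move; black king on e8.
In check: no.
Legal moves for Black: Kf8, Kd8, Nc7, Nxc8, Nd7, N6d5+, Nc4, Na4+, Nc6, Na6, N4d5+, Nd3, Nc2, Na2+, f3.
Black has 15 legal moves and is not in check → neither.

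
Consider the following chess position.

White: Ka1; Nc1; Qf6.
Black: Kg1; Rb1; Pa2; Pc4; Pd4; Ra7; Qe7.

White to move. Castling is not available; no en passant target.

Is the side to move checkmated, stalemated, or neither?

White to move; white king on a1.
In check: yes, from the black rook on b1.
King squares — b1: attacked by Pa2; a2: attacked by Ra7; b2: attacked by Rb1.
Legal moves for White: none.
In check with no legal moves → checkmate.

checkmate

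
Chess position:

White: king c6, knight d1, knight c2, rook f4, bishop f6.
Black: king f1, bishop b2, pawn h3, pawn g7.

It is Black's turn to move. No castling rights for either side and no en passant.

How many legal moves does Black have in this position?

3

Black to move; king on f1.
In check: yes, from the white rook on f4.
Legal moves: Kg2, Ke2, Kg1.
Count: 3.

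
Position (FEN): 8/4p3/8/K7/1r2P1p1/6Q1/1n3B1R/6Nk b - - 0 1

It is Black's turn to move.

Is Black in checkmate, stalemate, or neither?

Black to move; black king on h1.
In check: yes, from the white rook on h2.
King squares — g1: attacked by Bf2; g2: attacked by Rh2; h2: attacked by Qg3.
Legal moves for Black: none.
In check with no legal moves → checkmate.

checkmate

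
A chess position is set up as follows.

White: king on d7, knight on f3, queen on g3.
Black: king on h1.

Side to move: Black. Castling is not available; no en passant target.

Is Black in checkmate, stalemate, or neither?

Black to move; black king on h1.
In check: no.
King squares — g1: attacked by Nf3; g2: attacked by Qg3; h2: attacked by Nf3.
Legal moves for Black: none.
Not in check and no legal moves → stalemate.

stalemate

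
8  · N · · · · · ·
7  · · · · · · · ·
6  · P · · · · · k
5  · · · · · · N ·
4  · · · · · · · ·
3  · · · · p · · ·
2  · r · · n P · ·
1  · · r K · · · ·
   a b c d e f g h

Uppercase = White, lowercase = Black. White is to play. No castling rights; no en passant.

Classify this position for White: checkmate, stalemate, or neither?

checkmate

White to move; white king on d1.
In check: yes, from the black rook on c1.
King squares — c1: attacked by Ne2; e1: attacked by Rc1; c2: attacked by Rc1; d2: attacked by Rb2; e2: attacked by Rb2.
Legal moves for White: none.
In check with no legal moves → checkmate.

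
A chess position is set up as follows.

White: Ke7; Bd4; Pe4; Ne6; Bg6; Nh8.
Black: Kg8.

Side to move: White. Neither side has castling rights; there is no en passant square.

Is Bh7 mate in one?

no

After Bh7: black king on g8; in check: yes, from the white bishop on h7.
Black has 1 legal reply: Kxh7.
In check but a legal move exists → not checkmate.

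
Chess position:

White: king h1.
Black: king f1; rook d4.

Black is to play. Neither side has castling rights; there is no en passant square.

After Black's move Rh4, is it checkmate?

yes

After Rh4: white king on h1; in check: yes, from the black rook on h4.
King squares — g1: attacked by Kf1; g2: attacked by Kf1; h2: attacked by Rh4.
White has no legal moves → checkmate.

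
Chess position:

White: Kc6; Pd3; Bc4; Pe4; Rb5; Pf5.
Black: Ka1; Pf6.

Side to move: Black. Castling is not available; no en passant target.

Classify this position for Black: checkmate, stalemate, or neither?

stalemate

Black to move; black king on a1.
In check: no.
King squares — b1: attacked by Rb5; a2: attacked by Bc4; b2: attacked by Rb5.
Legal moves for Black: none.
Not in check and no legal moves → stalemate.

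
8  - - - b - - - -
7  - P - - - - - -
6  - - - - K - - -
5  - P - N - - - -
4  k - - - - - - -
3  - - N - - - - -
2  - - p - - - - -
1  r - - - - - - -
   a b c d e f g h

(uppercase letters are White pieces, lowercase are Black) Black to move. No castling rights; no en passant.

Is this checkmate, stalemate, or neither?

neither

Black to move; black king on a4.
In check: yes, from the white knight on c3.
Legal moves for Black: Ka5, Kb3, Ka3.
Black is in check but has 3 legal moves → neither.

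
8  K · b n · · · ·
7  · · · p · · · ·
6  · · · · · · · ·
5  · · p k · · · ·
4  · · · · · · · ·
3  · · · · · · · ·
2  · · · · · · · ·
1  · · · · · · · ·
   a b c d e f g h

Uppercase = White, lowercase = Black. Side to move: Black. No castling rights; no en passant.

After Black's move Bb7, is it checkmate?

no

After Bb7: white king on a8; in check: yes, from the black bishop on b7.
White has 2 legal replies: Kb8, Ka7.
In check but a legal move exists → not checkmate.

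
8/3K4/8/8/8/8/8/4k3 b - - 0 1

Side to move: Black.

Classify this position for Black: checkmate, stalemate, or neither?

Black to move; black king on e1.
In check: no.
Legal moves for Black: Kf2, Ke2, Kd2, Kf1, Kd1.
Black has 5 legal moves and is not in check → neither.

neither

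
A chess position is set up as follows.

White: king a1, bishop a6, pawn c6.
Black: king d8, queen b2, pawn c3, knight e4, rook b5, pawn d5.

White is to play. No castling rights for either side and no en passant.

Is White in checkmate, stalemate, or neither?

White to move; white king on a1.
In check: yes, from the black queen on b2.
King squares — b1: attacked by Qb2; a2: attacked by Qb2; b2: attacked by Pc3.
Legal moves for White: none.
In check with no legal moves → checkmate.

checkmate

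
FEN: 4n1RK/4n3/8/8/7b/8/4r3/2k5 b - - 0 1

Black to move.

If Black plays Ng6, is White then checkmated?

no

After Ng6: white king on h8; in check: yes, from the black knight on g6.
White has 2 legal replies: Kh7, Rxg6.
In check but a legal move exists → not checkmate.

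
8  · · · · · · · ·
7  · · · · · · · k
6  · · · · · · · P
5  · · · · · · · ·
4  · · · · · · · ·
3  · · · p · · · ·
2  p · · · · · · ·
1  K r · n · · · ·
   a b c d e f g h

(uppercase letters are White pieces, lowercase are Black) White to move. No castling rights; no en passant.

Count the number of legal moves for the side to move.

1

White to move; king on a1.
In check: yes, from the black rook on b1.
Legal moves: Kxa2.
Count: 1.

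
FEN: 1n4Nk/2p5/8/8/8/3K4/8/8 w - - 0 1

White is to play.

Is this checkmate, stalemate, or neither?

neither

White to move; white king on d3.
In check: no.
Legal moves for White: Ne7, Nh6, Nf6, Ke4, Kd4, Kc4, Ke3, Kc3, Ke2, Kd2, Kc2.
White has 11 legal moves and is not in check → neither.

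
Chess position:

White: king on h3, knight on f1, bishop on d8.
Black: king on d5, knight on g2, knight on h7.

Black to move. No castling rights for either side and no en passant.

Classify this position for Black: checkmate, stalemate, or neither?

neither

Black to move; black king on d5.
In check: no.
Legal moves for Black: Nf8, Nf6, Ng5+, Ke6, Kd6, Kc6, Ke5, Kc5, Ke4, Kd4, Kc4, Nh4, Nf4+, Ne3, Ne1.
Black has 15 legal moves and is not in check → neither.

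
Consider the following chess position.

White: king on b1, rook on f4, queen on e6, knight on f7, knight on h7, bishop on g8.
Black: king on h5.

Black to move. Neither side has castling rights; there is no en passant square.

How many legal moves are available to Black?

0

Black to move; king on h5.
In check: no.
Legal moves: none.
Count: 0.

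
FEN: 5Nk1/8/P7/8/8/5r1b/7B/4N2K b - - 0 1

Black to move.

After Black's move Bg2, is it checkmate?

After Bg2: white king on h1; in check: yes, from the black bishop on g2.
White has 3 legal replies: Kxg2, Kg1, Nxg2.
In check but a legal move exists → not checkmate.

no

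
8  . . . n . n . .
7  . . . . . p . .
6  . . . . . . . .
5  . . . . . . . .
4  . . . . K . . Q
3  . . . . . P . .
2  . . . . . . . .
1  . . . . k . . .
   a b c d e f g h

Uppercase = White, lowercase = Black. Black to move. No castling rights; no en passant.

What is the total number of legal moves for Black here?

4

Black to move; king on e1.
In check: yes, from the white queen on h4.
Legal moves: Ke2, Kd2, Kf1, Kd1.
Count: 4.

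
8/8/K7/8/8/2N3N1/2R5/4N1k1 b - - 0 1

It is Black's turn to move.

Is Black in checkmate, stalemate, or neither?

Black to move; black king on g1.
In check: no.
King squares — f1: attacked by Ng3; h1: attacked by Ng3; f2: attacked by Rc2; g2: attacked by Ne1; h2: attacked by Rc2.
Legal moves for Black: none.
Not in check and no legal moves → stalemate.

stalemate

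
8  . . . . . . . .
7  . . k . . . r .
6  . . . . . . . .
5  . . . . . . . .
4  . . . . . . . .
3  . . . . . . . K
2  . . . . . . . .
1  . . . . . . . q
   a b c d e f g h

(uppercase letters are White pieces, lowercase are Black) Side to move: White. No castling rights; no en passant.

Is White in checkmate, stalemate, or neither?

checkmate

White to move; white king on h3.
In check: yes, from the black queen on h1.
King squares — g2: attacked by Qh1; h2: attacked by Qh1; g3: attacked by Rg7; g4: attacked by Rg7; h4: attacked by Qh1.
Legal moves for White: none.
In check with no legal moves → checkmate.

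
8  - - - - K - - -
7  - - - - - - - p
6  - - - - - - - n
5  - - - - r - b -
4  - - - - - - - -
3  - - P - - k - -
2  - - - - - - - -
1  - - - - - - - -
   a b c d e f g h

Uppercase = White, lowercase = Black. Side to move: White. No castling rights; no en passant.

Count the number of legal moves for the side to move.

2

White to move; king on e8.
In check: yes, from the black rook on e5.
Legal moves: Kf8, Kd7.
Count: 2.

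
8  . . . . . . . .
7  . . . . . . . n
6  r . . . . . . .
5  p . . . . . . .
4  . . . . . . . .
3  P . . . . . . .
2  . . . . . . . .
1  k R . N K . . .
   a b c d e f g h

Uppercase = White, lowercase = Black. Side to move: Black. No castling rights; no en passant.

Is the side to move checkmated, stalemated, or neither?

neither

Black to move; black king on a1.
In check: yes, from the white rook on b1.
Legal moves for Black: Ka2, Kxb1.
Black is in check but has 2 legal moves → neither.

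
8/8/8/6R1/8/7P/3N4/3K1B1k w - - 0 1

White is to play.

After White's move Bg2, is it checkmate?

no

After Bg2: black king on h1; in check: yes, from the white bishop on g2.
Black has 2 legal replies: Kh2, Kg1.
In check but a legal move exists → not checkmate.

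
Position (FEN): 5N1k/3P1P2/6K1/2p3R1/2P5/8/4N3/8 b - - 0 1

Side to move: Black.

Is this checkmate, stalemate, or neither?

Black to move; black king on h8.
In check: no.
King squares — g7: attacked by Kg6; h7: attacked by Kg6; g8: attacked by Pf7.
Legal moves for Black: none.
Not in check and no legal moves → stalemate.

stalemate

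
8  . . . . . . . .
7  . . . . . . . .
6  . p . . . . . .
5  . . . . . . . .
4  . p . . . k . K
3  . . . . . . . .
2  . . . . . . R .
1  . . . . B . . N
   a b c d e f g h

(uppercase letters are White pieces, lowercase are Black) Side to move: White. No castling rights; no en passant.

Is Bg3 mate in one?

no

After Bg3: black king on f4; in check: yes, from the white bishop on g3.
Black has 4 legal replies: Kf5, Ke4, Kf3, Ke3.
In check but a legal move exists → not checkmate.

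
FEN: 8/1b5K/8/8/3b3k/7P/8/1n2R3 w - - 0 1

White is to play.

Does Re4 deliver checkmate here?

no

After Re4: black king on h4; in check: yes, from the white rook on e4.
Black has 5 legal replies: Kh5, Kg5, Kxh3, Kg3, Bxe4+.
In check but a legal move exists → not checkmate.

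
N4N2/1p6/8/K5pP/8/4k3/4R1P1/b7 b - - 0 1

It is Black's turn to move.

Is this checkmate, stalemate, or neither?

neither

Black to move; black king on e3.
In check: yes, from the white rook on e2.
King squares — d2: attacked by Re2; e2: available; f2: attacked by Re2; d3: available; f3: attacked by Pg2; d4: available; e4: attacked by Re2; f4: available.
Legal moves for Black: Kf4, Kd4, Kd3, Kxe2.
Black is in check but has 4 legal moves → neither.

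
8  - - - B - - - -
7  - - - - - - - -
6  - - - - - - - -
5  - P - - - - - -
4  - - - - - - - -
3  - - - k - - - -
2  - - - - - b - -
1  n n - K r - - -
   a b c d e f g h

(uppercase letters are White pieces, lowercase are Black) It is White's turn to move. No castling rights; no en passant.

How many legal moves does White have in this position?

0

White to move; king on d1.
In check: yes, from the black rook on e1.
Legal moves: none.
Count: 0.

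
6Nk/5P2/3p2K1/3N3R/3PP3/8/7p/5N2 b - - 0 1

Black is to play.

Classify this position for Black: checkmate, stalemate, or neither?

Black to move; black king on h8.
In check: yes, from the white rook on h5.
King squares — g7: attacked by Kg6; h7: attacked by Rh5; g8: attacked by Pf7.
Legal moves for Black: none.
In check with no legal moves → checkmate.

checkmate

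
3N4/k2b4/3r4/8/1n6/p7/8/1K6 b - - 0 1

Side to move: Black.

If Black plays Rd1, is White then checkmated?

After Rd1: white king on b1; in check: yes, from the black rook on d1.
King squares — a1: attacked by Rd1; c1: attacked by Rd1; a2: attacked by Nb4; b2: attacked by Pa3; c2: attacked by Nb4.
White has no legal moves → checkmate.

yes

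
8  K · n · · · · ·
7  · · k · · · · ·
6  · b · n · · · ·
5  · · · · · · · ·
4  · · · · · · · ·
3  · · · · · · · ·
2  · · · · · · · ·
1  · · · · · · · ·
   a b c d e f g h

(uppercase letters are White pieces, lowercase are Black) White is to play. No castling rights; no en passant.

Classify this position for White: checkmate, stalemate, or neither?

stalemate

White to move; white king on a8.
In check: no.
King squares — a7: attacked by Bb6; b7: attacked by Nd6; b8: attacked by Kc7.
Legal moves for White: none.
Not in check and no legal moves → stalemate.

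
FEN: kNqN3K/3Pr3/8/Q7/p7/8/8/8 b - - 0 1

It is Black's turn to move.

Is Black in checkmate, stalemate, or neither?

neither

Black to move; black king on a8.
In check: yes, from the white queen on a5.
King squares — a7: attacked by Qa5; b7: attacked by Nd8; b8: available.
Legal moves for Black: Kxb8, Qa6.
Black is in check but has 2 legal moves → neither.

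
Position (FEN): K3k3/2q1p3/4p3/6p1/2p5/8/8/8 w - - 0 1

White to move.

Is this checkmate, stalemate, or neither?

White to move; white king on a8.
In check: no.
King squares — a7: attacked by Qc7; b7: attacked by Qc7; b8: attacked by Qc7.
Legal moves for White: none.
Not in check and no legal moves → stalemate.

stalemate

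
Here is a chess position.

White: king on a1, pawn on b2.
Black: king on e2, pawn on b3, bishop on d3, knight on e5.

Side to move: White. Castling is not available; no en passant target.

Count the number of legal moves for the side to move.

0

White to move; king on a1.
In check: no.
Legal moves: none.
Count: 0.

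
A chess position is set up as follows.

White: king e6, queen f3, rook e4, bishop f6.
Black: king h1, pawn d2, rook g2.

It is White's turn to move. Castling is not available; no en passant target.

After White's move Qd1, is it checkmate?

After Qd1: black king on h1; in check: yes, from the white queen on d1.
Black has 2 legal replies: Kh2, Rg1.
In check but a legal move exists → not checkmate.

no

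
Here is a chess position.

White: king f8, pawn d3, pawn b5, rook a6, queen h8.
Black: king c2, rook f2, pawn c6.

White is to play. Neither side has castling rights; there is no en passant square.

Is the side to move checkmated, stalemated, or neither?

White to move; white king on f8.
In check: yes, from the black rook on f2.
King squares — e7: available; f7: attacked by Rf2; g7: available; e8: available; g8: available.
Legal moves for White: Kg8, Ke8, Kg7, Ke7, Qf6.
White is in check but has 5 legal moves → neither.

neither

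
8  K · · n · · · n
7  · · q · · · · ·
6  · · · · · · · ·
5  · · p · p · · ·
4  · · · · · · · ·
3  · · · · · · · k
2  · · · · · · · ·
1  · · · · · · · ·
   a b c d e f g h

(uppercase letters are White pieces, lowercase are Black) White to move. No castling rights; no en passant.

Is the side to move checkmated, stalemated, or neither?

stalemate

White to move; white king on a8.
In check: no.
King squares — a7: attacked by Qc7; b7: attacked by Qc7; b8: attacked by Qc7.
Legal moves for White: none.
Not in check and no legal moves → stalemate.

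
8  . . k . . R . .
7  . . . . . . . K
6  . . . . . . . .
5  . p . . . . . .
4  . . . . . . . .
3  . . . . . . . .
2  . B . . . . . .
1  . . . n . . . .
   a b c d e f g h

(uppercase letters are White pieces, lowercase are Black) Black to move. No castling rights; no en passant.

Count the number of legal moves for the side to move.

Black to move; king on c8.
In check: yes, from the white rook on f8.
Legal moves: Kd7, Kc7, Kb7.
Count: 3.

3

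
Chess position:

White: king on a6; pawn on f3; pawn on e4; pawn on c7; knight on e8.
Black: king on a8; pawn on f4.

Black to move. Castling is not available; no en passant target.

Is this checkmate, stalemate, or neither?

stalemate

Black to move; black king on a8.
In check: no.
King squares — a7: attacked by Ka6; b7: attacked by Ka6; b8: attacked by Pc7.
Legal moves for Black: none.
Not in check and no legal moves → stalemate.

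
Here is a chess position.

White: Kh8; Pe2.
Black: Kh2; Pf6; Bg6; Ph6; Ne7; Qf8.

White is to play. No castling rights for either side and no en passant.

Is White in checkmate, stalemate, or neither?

checkmate

White to move; white king on h8.
In check: yes, from the black queen on f8.
King squares — g7: attacked by Qf8; h7: attacked by Bg6; g8: attacked by Ne7.
Legal moves for White: none.
In check with no legal moves → checkmate.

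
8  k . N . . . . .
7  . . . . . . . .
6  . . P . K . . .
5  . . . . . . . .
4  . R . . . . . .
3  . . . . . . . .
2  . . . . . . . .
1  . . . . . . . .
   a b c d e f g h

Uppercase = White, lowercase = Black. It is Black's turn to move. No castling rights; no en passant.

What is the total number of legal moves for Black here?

0

Black to move; king on a8.
In check: no.
Legal moves: none.
Count: 0.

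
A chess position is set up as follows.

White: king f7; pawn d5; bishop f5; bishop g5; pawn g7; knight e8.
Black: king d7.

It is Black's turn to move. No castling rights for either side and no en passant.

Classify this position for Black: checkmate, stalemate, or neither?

Black to move; black king on d7.
In check: yes, from the white bishop on f5.
King squares — c6: attacked by Pd5; d6: attacked by Ne8; e6: attacked by Pd5; c7: attacked by Ne8; e7: attacked by Bg5; c8: attacked by Bf5; d8: attacked by Bg5; e8: attacked by Kf7.
Legal moves for Black: none.
In check with no legal moves → checkmate.

checkmate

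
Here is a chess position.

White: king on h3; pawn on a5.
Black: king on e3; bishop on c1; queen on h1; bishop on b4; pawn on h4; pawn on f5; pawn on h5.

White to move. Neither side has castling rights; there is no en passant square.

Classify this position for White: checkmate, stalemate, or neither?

checkmate

White to move; white king on h3.
In check: yes, from the black queen on h1.
King squares — g2: attacked by Qh1; h2: attacked by Qh1; g3: attacked by Ph4; g4: attacked by Pf5; h4: attacked by Qh1.
Legal moves for White: none.
In check with no legal moves → checkmate.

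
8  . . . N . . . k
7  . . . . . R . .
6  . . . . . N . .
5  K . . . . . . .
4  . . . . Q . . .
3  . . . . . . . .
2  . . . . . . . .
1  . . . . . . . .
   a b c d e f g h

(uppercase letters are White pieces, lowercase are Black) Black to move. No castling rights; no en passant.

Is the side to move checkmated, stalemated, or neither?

stalemate

Black to move; black king on h8.
In check: no.
King squares — g7: attacked by Rf7; h7: attacked by Qe4; g8: attacked by Nf6.
Legal moves for Black: none.
Not in check and no legal moves → stalemate.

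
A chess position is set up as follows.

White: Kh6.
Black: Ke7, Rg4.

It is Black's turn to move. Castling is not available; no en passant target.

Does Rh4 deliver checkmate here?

no

After Rh4: white king on h6; in check: yes, from the black rook on h4.
White has 3 legal replies: Kg7, Kg6, Kg5.
In check but a legal move exists → not checkmate.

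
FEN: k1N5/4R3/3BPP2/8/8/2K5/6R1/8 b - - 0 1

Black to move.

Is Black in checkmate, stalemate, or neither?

stalemate

Black to move; black king on a8.
In check: no.
King squares — a7: attacked by Re7; b7: attacked by Re7; b8: attacked by Bd6.
Legal moves for Black: none.
Not in check and no legal moves → stalemate.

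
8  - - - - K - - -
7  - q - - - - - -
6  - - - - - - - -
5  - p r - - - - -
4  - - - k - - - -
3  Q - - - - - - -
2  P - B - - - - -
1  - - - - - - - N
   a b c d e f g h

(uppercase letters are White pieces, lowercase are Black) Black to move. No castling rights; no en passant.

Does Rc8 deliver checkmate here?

yes

After Rc8: white king on e8; in check: yes, from the black rook on c8.
King squares — d7: attacked by Qb7; e7: attacked by Qb7; f7: attacked by Qb7; d8: attacked by Rc8; f8: attacked by Rc8.
White has no legal moves → checkmate.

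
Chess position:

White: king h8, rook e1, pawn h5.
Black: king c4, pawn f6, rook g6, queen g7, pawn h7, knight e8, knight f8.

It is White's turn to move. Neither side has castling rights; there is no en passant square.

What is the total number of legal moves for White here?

0

White to move; king on h8.
In check: yes, from the black queen on g7.
Legal moves: none.
Count: 0.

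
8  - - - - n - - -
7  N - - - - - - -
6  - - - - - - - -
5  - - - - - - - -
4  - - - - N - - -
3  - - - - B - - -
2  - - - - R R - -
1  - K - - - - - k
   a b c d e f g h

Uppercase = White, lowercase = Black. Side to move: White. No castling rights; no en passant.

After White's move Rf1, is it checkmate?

After Rf1: black king on h1; in check: yes, from the white rook on f1.
King squares — g1: attacked by Rf1; g2: attacked by Re2; h2: attacked by Re2.
Black has no legal moves → checkmate.

yes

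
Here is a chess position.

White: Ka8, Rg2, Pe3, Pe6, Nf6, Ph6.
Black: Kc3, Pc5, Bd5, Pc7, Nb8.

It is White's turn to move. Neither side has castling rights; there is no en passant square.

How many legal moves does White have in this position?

White to move; king on a8.
In check: yes, from the black bishop on d5.
Legal moves: Kxb8, Ka7, Nxd5+.
Count: 3.

3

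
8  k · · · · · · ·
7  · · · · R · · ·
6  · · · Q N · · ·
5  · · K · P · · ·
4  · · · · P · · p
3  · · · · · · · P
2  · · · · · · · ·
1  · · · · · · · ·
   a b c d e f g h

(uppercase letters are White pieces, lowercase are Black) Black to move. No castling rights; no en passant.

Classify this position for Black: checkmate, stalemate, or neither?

Black to move; black king on a8.
In check: no.
King squares — a7: attacked by Re7; b7: attacked by Re7; b8: attacked by Qd6.
Legal moves for Black: none.
Not in check and no legal moves → stalemate.

stalemate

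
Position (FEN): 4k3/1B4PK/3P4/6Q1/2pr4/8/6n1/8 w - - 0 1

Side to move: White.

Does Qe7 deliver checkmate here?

yes

After Qe7: black king on e8; in check: yes, from the white queen on e7.
King squares — d7: attacked by Qe7; e7: attacked by Pd6; f7: attacked by Qe7; d8: attacked by Qe7; f8: attacked by Qe7.
Black has no legal moves → checkmate.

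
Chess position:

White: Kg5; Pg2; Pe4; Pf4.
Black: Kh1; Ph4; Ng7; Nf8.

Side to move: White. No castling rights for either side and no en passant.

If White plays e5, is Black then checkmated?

no

After e5: black king on h1; in check: no.
Black is not in check, so this cannot be checkmate.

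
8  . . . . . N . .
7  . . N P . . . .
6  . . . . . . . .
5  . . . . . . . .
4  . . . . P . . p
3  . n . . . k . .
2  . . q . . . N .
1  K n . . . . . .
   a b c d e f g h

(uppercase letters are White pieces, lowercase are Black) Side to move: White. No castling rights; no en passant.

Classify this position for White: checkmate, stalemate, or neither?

White to move; white king on a1.
In check: yes, from the black knight on b3.
King squares — b1: attacked by Qc2; a2: attacked by Qc2; b2: attacked by Qc2.
Legal moves for White: none.
In check with no legal moves → checkmate.

checkmate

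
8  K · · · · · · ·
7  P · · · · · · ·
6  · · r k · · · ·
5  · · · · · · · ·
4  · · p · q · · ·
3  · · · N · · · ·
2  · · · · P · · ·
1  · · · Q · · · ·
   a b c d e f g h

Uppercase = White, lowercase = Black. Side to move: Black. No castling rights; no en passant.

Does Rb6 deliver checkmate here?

After Rb6: white king on a8; in check: yes, from the black queen on e4.
King squares — a7: own pawn; b7: attacked by Qe4; b8: attacked by Rb6.
White has no legal moves → checkmate.

yes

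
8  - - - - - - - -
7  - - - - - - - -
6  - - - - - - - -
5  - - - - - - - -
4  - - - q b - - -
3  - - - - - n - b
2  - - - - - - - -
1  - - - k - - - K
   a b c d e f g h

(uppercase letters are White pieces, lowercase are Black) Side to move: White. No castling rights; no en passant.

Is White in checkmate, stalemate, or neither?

stalemate

White to move; white king on h1.
In check: no.
King squares — g1: attacked by Nf3; g2: attacked by Bh3; h2: attacked by Nf3.
Legal moves for White: none.
Not in check and no legal moves → stalemate.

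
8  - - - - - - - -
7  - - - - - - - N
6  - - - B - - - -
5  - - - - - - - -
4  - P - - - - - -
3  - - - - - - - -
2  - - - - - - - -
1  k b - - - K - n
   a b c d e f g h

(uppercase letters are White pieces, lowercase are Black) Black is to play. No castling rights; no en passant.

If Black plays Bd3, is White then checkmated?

After Bd3: white king on f1; in check: yes, from the black bishop on d3.
White has 3 legal replies: Kg2, Kg1, Ke1.
In check but a legal move exists → not checkmate.

no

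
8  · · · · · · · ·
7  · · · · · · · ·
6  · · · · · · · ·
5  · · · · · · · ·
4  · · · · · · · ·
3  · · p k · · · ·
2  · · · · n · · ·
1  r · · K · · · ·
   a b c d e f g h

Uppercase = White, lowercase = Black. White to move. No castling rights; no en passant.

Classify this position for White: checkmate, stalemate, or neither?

checkmate

White to move; white king on d1.
In check: yes, from the black rook on a1.
King squares — c1: attacked by Ra1; e1: attacked by Ra1; c2: attacked by Kd3; d2: attacked by Pc3; e2: attacked by Kd3.
Legal moves for White: none.
In check with no legal moves → checkmate.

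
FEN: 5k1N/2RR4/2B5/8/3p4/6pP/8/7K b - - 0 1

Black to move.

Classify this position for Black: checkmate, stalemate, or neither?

neither

Black to move; black king on f8.
In check: no.
Legal moves for Black: Kg8, Ke8, d3, g2+.
Black has 4 legal moves and is not in check → neither.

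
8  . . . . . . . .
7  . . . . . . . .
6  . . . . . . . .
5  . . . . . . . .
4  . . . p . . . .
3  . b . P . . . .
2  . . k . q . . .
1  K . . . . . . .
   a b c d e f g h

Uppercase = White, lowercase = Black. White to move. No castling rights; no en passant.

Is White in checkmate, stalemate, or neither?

White to move; white king on a1.
In check: no.
King squares — b1: attacked by Kc2; a2: attacked by Bb3; b2: attacked by Kc2.
Legal moves for White: none.
Not in check and no legal moves → stalemate.

stalemate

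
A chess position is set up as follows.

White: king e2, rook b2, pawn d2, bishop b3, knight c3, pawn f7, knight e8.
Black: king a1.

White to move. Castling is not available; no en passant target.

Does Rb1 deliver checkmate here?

After Rb1: black king on a1; in check: yes, from the white rook on b1.
King squares — b1: attacked by Nc3; a2: attacked by Bb3; b2: attacked by Rb1.
Black has no legal moves → checkmate.

yes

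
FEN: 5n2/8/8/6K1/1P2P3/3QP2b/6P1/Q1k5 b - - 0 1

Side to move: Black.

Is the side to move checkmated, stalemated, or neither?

checkmate

Black to move; black king on c1.
In check: yes, from the white queen on a1.
King squares — b1: attacked by Qa1; d1: attacked by Qa1; b2: attacked by Qa1; c2: attacked by Qd3; d2: attacked by Qd3.
Legal moves for Black: none.
In check with no legal moves → checkmate.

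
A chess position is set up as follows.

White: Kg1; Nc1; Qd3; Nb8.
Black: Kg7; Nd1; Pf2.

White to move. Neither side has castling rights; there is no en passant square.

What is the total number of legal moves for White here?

4

White to move; king on g1.
In check: yes, from the black pawn on f2.
Legal moves: Kh2, Kg2, Kh1, Kf1.
Count: 4.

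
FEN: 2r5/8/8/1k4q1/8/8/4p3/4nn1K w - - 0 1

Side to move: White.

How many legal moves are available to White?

0

White to move; king on h1.
In check: no.
Legal moves: none.
Count: 0.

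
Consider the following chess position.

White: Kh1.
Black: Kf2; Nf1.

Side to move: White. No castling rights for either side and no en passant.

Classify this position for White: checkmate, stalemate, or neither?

stalemate

White to move; white king on h1.
In check: no.
King squares — g1: attacked by Kf2; g2: attacked by Kf2; h2: attacked by Nf1.
Legal moves for White: none.
Not in check and no legal moves → stalemate.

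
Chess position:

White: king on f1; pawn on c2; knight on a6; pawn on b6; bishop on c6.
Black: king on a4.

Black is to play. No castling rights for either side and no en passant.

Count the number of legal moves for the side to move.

2

Black to move; king on a4.
In check: yes, from the white bishop on c6.
Legal moves: Ka5, Ka3.
Count: 2.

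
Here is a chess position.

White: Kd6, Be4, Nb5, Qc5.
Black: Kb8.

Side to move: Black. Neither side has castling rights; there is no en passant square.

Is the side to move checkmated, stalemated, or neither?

stalemate

Black to move; black king on b8.
In check: no.
King squares — a7: attacked by Nb5; b7: attacked by Be4; c7: attacked by Nb5; a8: attacked by Be4; c8: attacked by Qc5.
Legal moves for Black: none.
Not in check and no legal moves → stalemate.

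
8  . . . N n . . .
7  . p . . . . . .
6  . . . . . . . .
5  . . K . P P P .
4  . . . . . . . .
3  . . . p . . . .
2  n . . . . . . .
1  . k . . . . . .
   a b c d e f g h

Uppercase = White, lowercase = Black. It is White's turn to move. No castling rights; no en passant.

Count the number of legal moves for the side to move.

White to move; king on c5.
In check: no.
Legal moves: Nf7, Nxb7, Ne6, Nc6, Kb6, Kd5, Kb5, Kd4, Kc4, g6, f6, e6.
Count: 12.

12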